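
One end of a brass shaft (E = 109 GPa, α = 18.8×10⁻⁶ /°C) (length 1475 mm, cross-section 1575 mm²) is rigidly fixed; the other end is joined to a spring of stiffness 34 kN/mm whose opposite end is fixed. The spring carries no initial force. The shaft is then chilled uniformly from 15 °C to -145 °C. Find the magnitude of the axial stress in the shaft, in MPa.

If the spring were absent the shaft would shorten by αΔT L = 18.8×10⁻⁶ × 160 × 1475 = 4.437 mm.
With a force P in the spring, the elastic change of the shaft is PL/(AE) and that of the spring is P/k; compatibility requires their sum to equal δ_free.
So P = δ_free / [L/(AE) + 1/k] = 4.437 / [ 1475/(1575×109×10³) + 1/(34×10³) ].
P = 4.437 / 3.8×10⁻⁵ = 116700 N.
σ = P/A = 116700/1575 = 74.13 MPa.

σ ≈ 74.1 MPa (tensile)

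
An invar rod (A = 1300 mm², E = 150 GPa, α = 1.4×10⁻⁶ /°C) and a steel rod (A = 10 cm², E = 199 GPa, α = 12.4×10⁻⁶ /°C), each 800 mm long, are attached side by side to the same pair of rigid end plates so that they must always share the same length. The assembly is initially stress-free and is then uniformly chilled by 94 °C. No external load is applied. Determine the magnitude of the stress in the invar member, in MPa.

σ ≈ 78.3 MPa (compressive)

Both members must finish at the same length. With the larger α, the steel tends to over-contract; the plates restrain it, putting the steel in tension and the invar in compression. With no external load the two internal forces are equal and opposite, magnitude P.
Setting the final lengths equal and cancelling L: (α₁ − α₂)ΔT = P/(A₁E₁) + P/(A₂E₂).
|α₁ − α₂|·ΔT = 11×10⁻⁶ × 94 = 0.001034.
1/(A₁E₁) + 1/(A₂E₂) = 1/(1300×150×10³) + 1/(1000×199×10³) = 1.015×10⁻⁸ N⁻¹.
P = 0.001034 / 1.015×10⁻⁸ = 101800 N = 101.8 kN.
σ_{invar} = P/A₁ = 101800/1300 = 78.34 MPa, compressive.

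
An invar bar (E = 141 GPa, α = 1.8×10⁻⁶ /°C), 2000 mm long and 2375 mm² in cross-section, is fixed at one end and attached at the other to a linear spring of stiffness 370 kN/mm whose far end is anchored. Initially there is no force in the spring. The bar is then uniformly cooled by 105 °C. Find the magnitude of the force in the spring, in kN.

P ≈ 43.6 kN

The unrestrained thermal change is αΔT L = 1.8×10⁻⁶ × 105 × 2000 = 0.378 mm.
With a force P in the spring, the elastic change of the bar is PL/(AE) and that of the spring is P/k; compatibility requires their sum to equal δ_free.
So P = δ_free / [L/(AE) + 1/k] = 0.378 / [ 2000/(2375×141×10³) + 1/(370×10³) ].
P = 0.378 / 8.675×10⁻⁶ = 43570 N.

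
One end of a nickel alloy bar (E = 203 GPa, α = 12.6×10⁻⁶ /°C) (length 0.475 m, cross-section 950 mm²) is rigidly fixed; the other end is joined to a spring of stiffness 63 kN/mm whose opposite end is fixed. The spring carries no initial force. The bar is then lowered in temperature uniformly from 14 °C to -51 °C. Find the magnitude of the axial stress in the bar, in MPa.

The unrestrained thermal change is αΔT L = 12.6×10⁻⁶ × 65 × 475 = 0.389 mm.
Let P be the tensile force in the spring. The bar extends elastically by PL/(AE) and the spring stretches by P/k; together these equal δ_free.
So P = δ_free / [L/(AE) + 1/k] = 0.389 / [ 475/(950×203×10³) + 1/(63×10³) ].
P = 0.389 / 1.834×10⁻⁵ = 21220 N.
σ = P/A = 21220/950 = 22.33 MPa.

σ ≈ 22.3 MPa (tensile)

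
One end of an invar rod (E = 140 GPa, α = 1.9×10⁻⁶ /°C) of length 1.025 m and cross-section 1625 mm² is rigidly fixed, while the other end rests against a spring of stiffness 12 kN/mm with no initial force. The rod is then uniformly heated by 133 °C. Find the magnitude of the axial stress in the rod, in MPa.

If the spring were absent the rod would lengthen by αΔT L = 1.9×10⁻⁶ × 133 × 1025 = 0.259 mm.
Let P be the compressive force at the spring. The rod shortens elastically by PL/(AE) and the spring compresses by P/k; together these equal δ_free.
P [ L/(AE) + 1/k ] = δ_free → P [ 1025/(1625×140×10³) + 1/(12×10³) ] = 0.259.
P = 0.259 / 8.784×10⁻⁵ = 2949 N.
σ = P/A = 2949/1625 = 1.815 MPa.

σ ≈ 1.81 MPa (compressive)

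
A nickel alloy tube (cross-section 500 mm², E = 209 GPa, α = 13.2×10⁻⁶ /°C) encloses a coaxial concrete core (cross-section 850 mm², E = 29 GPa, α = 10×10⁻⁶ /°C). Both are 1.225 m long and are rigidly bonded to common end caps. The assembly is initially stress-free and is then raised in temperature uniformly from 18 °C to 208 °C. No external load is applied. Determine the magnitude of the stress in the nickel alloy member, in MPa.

σ ≈ 24.3 MPa (compressive)

Both members must finish at the same length. With the larger α, the nickel alloy tends to over-expand; the plates restrain it, putting the nickel alloy in compression and the concrete in tension. With no external load the two internal forces are equal and opposite, magnitude P.
Equating the net (thermal + elastic) strains gives |α₁ − α₂|·ΔT = P·[1/(A₁E₁) + 1/(A₂E₂)].
|α₁ − α₂|·ΔT = 3.2×10⁻⁶ × 190 = 0.000608.
1/(A₁E₁) + 1/(A₂E₂) = 1/(500×209×10³) + 1/(850×29×10³) = 5.014×10⁻⁸ N⁻¹.
P = 0.000608 / 5.014×10⁻⁸ = 12130 N = 12.13 kN.
σ_{nickel alloy} = P/A₁ = 12130/500 = 24.25 MPa, compressive.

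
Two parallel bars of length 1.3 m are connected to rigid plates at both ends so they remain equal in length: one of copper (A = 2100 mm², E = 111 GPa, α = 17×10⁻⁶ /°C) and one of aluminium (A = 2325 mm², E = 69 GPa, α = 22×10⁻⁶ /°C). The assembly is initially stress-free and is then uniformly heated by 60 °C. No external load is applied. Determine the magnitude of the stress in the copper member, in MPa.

σ ≈ 13.6 MPa (tensile)

Equilibrium of a rigid end plate with no external load gives equal and opposite internal forces ±P in the two members. Since α_{aluminium} > α_{copper}, heating drives the aluminium into compression and the copper into tension.
Setting the final lengths equal and cancelling L: (α₁ − α₂)ΔT = P/(A₁E₁) + P/(A₂E₂).
|α₁ − α₂|·ΔT = 5×10⁻⁶ × 60 = 0.0003.
1/(A₁E₁) + 1/(A₂E₂) = 1/(2100×111×10³) + 1/(2325×69×10³) = 1.052×10⁻⁸ N⁻¹.
So P = 0.0003 / 1.052×10⁻⁸ = 28.51 kN.
σ_{copper} = P/A₁ = 28510/2100 = 13.58 MPa, tensile.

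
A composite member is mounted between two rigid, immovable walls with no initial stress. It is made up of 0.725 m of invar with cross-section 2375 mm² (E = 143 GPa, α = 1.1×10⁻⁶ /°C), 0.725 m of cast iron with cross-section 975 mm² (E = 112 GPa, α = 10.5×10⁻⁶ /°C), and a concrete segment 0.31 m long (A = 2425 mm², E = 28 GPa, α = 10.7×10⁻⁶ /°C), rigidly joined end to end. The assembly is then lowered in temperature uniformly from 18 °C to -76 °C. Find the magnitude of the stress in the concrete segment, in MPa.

σ ≈ 34.1 MPa (tensile)

With the walls removed the bar would change length by δ_free = Σ αᵢΔT Lᵢ = 1.1×10⁻⁶×94×725 + 10.5×10⁻⁶×94×725 + 10.7×10⁻⁶×94×310 = 1.102 mm.
Since the ends are fixed, an axial force P builds up, equal in every segment, with P · Σ Lᵢ/(AᵢEᵢ) = δ_free.
Σ Lᵢ/(AᵢEᵢ) = 725/(2375×143×10³) + 725/(975×112×10³) + 310/(2425×28×10³) = 1.334×10⁻⁵ mm/N.
P = 1.102 / 1.334×10⁻⁵ = 82640 N = 82.64 kN, tensile.
σ_{concrete} = P / A = 82640 / 2425 = 34.08 MPa.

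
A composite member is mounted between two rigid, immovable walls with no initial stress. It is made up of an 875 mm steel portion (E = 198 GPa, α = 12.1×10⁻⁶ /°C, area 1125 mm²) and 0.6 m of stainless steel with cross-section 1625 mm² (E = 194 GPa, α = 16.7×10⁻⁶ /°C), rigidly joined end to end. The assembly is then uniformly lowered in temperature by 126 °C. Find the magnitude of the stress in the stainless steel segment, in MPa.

σ ≈ 274 MPa (tensile)

If the supports were absent, the total length change would be Σ αᵢΔT Lᵢ = 12.1×10⁻⁶×126×875 + 16.7×10⁻⁶×126×600 = 2.597 mm.
The rigid supports impose zero overall length change; the single axial force P common to all segments must satisfy P Σ Lᵢ/(AᵢEᵢ) = δ_free.
Σ Lᵢ/(AᵢEᵢ) = 875/(1125×198×10³) + 600/(1625×194×10³) = 5.831×10⁻⁶ mm/N.
P = 2.597 / 5.831×10⁻⁶ = 445300 N = 445.3 kN, tensile.
σ_{stainless steel} = P / A = 445300 / 1625 = 274 MPa.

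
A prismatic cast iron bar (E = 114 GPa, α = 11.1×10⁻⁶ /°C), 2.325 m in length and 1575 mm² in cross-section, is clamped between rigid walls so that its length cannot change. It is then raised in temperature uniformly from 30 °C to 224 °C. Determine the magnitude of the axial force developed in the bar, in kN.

With zero net strain, σ = E·αΔT = 114 GPa × 11.1×10⁻⁶ × 194 = 245.5 MPa.
Then P = σA = 245.5 × 1575 mm² = 386.6 kN, compressive.

P ≈ 387 kN (compressive)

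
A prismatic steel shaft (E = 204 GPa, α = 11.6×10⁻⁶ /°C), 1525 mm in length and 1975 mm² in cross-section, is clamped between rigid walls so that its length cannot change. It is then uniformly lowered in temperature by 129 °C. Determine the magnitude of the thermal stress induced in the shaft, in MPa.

σ ≈ 305 MPa (tensile)

The supports are rigid, so the total axial strain is zero. The restrained thermal strain is ε = αΔT = 11.6×10⁻⁶ × 129 = 1496.4×10⁻⁶.
Hence σ = E·αΔT = 204×10³ × 1496.4×10⁻⁶ = 305.3 MPa, tensile.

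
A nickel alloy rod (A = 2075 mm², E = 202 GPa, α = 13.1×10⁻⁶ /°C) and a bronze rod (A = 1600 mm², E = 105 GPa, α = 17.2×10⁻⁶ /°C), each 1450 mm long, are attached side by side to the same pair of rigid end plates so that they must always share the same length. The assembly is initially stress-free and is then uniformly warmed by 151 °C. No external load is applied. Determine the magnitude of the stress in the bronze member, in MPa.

σ ≈ 46.4 MPa (compressive)

The bronze has the larger α, so on heating it would change length more than the nickel alloy if both were free. The rigid plates force a common final length, so the bronze is put into compression and the nickel alloy into tension, with equal and opposite forces P (no external load).
Equating the net (thermal + elastic) strains gives |α₁ − α₂|·ΔT = P·[1/(A₁E₁) + 1/(A₂E₂)].
|α₁ − α₂|·ΔT = 4.1×10⁻⁶ × 151 = 0.0006191.
1/(A₁E₁) + 1/(A₂E₂) = 1/(2075×202×10³) + 1/(1600×105×10³) = 8.338×10⁻⁹ N⁻¹.
P = 0.0006191 / 8.338×10⁻⁹ = 74250 N = 74.25 kN.
σ_{bronze} = P/A₂ = 74250/1600 = 46.41 MPa, compressive.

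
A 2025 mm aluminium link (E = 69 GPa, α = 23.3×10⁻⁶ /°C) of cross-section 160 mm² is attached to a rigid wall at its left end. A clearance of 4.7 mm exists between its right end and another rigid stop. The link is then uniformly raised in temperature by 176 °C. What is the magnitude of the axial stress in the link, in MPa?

If the wall were absent the link would grow by αΔT L = 23.3×10⁻⁶ × 176 × 2025 = 8.304 mm.
After closing the 4.7 mm clearance, 8.304 − 4.7 = 3.604 mm of expansion remains to be suppressed by the wall.
Compatibility: PL/(AE) = 3.604 mm, so σ = P/A = E × (3.604/2025) = 122.8 MPa.

σ ≈ 123 MPa (compressive)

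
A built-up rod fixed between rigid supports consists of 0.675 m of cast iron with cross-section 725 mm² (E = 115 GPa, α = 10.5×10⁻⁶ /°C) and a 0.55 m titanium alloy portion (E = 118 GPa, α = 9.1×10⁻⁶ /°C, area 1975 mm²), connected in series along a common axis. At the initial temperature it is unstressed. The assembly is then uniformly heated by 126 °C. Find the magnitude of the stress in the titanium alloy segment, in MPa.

σ ≈ 73.8 MPa (compressive)

With the walls removed the bar would change length by δ_free = Σ αᵢΔT Lᵢ = 10.5×10⁻⁶×126×675 + 9.1×10⁻⁶×126×550 = 1.524 mm.
The walls prevent any net length change, so an axial force P (same in every segment) develops. Compatibility: P · Σ Lᵢ/(AᵢEᵢ) = δ_free.
Σ Lᵢ/(AᵢEᵢ) = 675/(725×115×10³) + 550/(1975×118×10³) = 1.046×10⁻⁵ mm/N.
Hence P = δ_free / Σ(L/AE) = 1.524/1.046×10⁻⁵ = 145.7 kN (compressive).
σ_{titanium alloy} = P / A = 145700 / 1975 = 73.78 MPa.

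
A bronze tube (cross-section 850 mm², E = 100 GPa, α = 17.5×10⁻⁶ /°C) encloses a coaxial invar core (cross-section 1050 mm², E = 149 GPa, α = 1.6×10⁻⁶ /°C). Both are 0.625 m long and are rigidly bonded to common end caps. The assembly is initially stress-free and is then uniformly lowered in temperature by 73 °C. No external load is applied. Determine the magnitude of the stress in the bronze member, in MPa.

Both members must finish at the same length. With the larger α, the bronze tends to over-contract; the plates restrain it, putting the bronze in tension and the invar in compression. With no external load the two internal forces are equal and opposite, magnitude P.
Compatibility of the two members (thermal + elastic change equal): (α₁ − α₂)ΔT = P·[1/(A₁E₁) + 1/(A₂E₂)].
|α₁ − α₂|·ΔT = 15.9×10⁻⁶ × 73 = 0.001161.
1/(A₁E₁) + 1/(A₂E₂) = 1/(850×100×10³) + 1/(1050×149×10³) = 1.816×10⁻⁸ N⁻¹.
P = 0.001161 / 1.816×10⁻⁸ = 63930 N = 63.93 kN.
σ_{bronze} = P/A₁ = 63930/850 = 75.21 MPa, tensile.

σ ≈ 75.2 MPa (tensile)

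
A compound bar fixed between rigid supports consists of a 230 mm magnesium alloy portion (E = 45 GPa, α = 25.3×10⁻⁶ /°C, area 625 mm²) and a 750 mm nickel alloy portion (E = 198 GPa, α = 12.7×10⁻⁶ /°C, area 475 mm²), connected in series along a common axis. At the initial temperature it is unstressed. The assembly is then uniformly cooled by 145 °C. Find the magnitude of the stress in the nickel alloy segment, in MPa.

With the walls removed the bar would change length by δ_free = Σ αᵢΔT Lᵢ = 25.3×10⁻⁶×145×230 + 12.7×10⁻⁶×145×750 = 2.225 mm.
The walls prevent any net length change, so an axial force P (same in every segment) develops. Compatibility: P · Σ Lᵢ/(AᵢEᵢ) = δ_free.
The series flexibility is Σ Lᵢ/(AᵢEᵢ) = 230/(625×45×10³) + 750/(475×198×10³) = 1.615×10⁻⁵ mm/N.
Hence P = δ_free / Σ(L/AE) = 2.225/1.615×10⁻⁵ = 137.7 kN (tensile).
σ_{nickel alloy} = P / A = 137700 / 475 = 290 MPa.

σ ≈ 290 MPa (tensile)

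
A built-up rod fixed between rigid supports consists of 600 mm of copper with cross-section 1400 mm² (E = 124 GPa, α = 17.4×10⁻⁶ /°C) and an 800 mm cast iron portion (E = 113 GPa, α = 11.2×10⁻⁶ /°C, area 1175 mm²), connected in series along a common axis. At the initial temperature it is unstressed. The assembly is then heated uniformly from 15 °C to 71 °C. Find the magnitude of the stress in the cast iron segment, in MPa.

σ ≈ 97.5 MPa (compressive)

With the walls removed the bar would change length by δ_free = Σ αᵢΔT Lᵢ = 17.4×10⁻⁶×56×600 + 11.2×10⁻⁶×56×800 = 1.086 mm.
The rigid supports impose zero overall length change; the single axial force P common to all segments must satisfy P Σ Lᵢ/(AᵢEᵢ) = δ_free.
The series flexibility is Σ Lᵢ/(AᵢEᵢ) = 600/(1400×124×10³) + 800/(1175×113×10³) = 9.481×10⁻⁶ mm/N.
Hence P = δ_free / Σ(L/AE) = 1.086/9.481×10⁻⁶ = 114.6 kN (compressive).
σ_{cast iron} = P / A = 114600 / 1175 = 97.52 MPa.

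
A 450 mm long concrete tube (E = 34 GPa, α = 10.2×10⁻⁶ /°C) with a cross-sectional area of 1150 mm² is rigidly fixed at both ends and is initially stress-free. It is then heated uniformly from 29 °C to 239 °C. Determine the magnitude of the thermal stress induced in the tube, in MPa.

Because both ends are immovable the net strain is zero, and the suppressed thermal strain is αΔT = 10.2×10⁻⁶ × 210 = 2142×10⁻⁶.
Hence σ = E·αΔT = 34×10³ × 2142×10⁻⁶ = 72.83 MPa, compressive.

σ ≈ 72.8 MPa (compressive)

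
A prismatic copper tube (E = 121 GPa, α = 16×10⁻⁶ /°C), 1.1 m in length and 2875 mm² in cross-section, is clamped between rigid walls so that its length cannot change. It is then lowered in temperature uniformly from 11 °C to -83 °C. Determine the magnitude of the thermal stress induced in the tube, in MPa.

σ ≈ 182 MPa (tensile)

The supports are rigid, so the total axial strain is zero. The restrained thermal strain is ε = αΔT = 16×10⁻⁶ × 94 = 1504×10⁻⁶.
σ = EαΔT = 121×10³ × 16×10⁻⁶ × 94 = 182 MPa (tensile; the tube is trying to contract).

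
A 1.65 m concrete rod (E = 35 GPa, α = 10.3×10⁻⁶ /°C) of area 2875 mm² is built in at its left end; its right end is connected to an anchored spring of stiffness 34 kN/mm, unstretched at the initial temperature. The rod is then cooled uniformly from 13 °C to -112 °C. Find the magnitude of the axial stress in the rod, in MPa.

σ ≈ 16.1 MPa (tensile)

The unrestrained thermal change is αΔT L = 10.3×10⁻⁶ × 125 × 1650 = 2.124 mm.
Let P be the tensile force in the spring. The rod extends elastically by PL/(AE) and the spring stretches by P/k; together these equal δ_free.
P [ L/(AE) + 1/k ] = δ_free → P [ 1650/(2875×35×10³) + 1/(34×10³) ] = 2.124.
P = 2.124 / 4.581×10⁻⁵ = 46370 N.
σ = P/A = 46370/2875 = 16.13 MPa.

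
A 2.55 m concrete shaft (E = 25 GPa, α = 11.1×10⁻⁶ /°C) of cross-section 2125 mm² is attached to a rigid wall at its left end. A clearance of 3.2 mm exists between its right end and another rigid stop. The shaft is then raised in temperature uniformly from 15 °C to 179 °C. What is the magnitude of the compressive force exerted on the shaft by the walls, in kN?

P ≈ 30 kN

Free thermal elongation = αΔT L = 11.1×10⁻⁶ × 164 × 2550 = 4.642 mm.
The gap closes (δ_free > 3.2 mm) and the wall then resists a further 4.642 − 3.2 = 1.442 mm of expansion.
So σ = E(δ_free − g)/L = 25×10³ × 1.442/2550 = 14.14 MPa.
Force on the wall = σA = 14.14 × 2125 mm² = 30.04 kN.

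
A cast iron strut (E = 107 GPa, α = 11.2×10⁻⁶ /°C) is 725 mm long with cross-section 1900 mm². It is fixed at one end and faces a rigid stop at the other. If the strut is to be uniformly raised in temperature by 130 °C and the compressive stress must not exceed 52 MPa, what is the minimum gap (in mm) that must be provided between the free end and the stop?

With no wall the strut would lengthen by αΔT L = 11.2×10⁻⁶ × 130 × 725 = 1.056 mm.
A stress of 52 MPa corresponds to the wall pushing the strut back by σL/E = 52×725/(107×10³) = 0.3523 mm.
The gap must absorb the remainder: g_min = 1.056 − 0.3523 = 0.7033 mm.

g ≈ 0.703 mm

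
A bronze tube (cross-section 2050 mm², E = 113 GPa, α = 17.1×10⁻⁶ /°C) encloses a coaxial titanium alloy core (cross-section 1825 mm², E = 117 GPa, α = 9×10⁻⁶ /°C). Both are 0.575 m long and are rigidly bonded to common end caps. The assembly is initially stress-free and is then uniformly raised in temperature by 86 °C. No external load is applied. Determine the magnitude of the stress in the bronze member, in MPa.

Both members must finish at the same length. With the larger α, the bronze tends to over-expand; the plates restrain it, putting the bronze in compression and the titanium alloy in tension. With no external load the two internal forces are equal and opposite, magnitude P.
Equating the net (thermal + elastic) strains gives |α₁ − α₂|·ΔT = P·[1/(A₁E₁) + 1/(A₂E₂)].
|α₁ − α₂|·ΔT = 8.1×10⁻⁶ × 86 = 0.0006966.
1/(A₁E₁) + 1/(A₂E₂) = 1/(2050×113×10³) + 1/(1825×117×10³) = 9×10⁻⁹ N⁻¹.
P = 0.0006966 / 9×10⁻⁹ = 77400 N = 77.4 kN.
σ_{bronze} = P/A₁ = 77400/2050 = 37.76 MPa, compressive.

σ ≈ 37.8 MPa (compressive)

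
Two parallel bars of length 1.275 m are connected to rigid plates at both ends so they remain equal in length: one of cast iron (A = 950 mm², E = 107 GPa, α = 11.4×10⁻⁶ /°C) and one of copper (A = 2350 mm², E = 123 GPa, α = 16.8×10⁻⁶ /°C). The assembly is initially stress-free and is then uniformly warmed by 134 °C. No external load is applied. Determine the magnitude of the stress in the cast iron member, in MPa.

σ ≈ 57.3 MPa (tensile)

Both members must finish at the same length. With the larger α, the copper tends to over-expand; the plates restrain it, putting the copper in compression and the cast iron in tension. With no external load the two internal forces are equal and opposite, magnitude P.
Compatibility of the two members (thermal + elastic change equal): (α₁ − α₂)ΔT = P·[1/(A₁E₁) + 1/(A₂E₂)].
|α₁ − α₂|·ΔT = 5.4×10⁻⁶ × 134 = 0.0007236.
1/(A₁E₁) + 1/(A₂E₂) = 1/(950×107×10³) + 1/(2350×123×10³) = 1.33×10⁻⁸ N⁻¹.
So P = 0.0007236 / 1.33×10⁻⁸ = 54.42 kN.
σ_{cast iron} = P/A₁ = 54420/950 = 57.28 MPa, tensile.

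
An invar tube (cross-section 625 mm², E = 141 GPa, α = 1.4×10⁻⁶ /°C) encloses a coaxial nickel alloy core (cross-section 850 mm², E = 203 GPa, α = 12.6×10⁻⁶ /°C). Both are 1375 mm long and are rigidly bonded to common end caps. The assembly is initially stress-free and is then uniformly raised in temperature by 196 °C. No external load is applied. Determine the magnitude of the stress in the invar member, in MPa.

σ ≈ 205 MPa (tensile)

The nickel alloy has the larger α, so on heating it would change length more than the invar if both were free. The rigid plates force a common final length, so the nickel alloy is put into compression and the invar into tension, with equal and opposite forces P (no external load).
Setting the final lengths equal and cancelling L: (α₁ − α₂)ΔT = P/(A₁E₁) + P/(A₂E₂).
|α₁ − α₂|·ΔT = 11.2×10⁻⁶ × 196 = 0.002195.
1/(A₁E₁) + 1/(A₂E₂) = 1/(625×141×10³) + 1/(850×203×10³) = 1.714×10⁻⁸ N⁻¹.
P = 0.002195 / 1.714×10⁻⁸ = 128100 N = 128.1 kN.
σ_{invar} = P/A₁ = 128100/625 = 204.9 MPa, tensile.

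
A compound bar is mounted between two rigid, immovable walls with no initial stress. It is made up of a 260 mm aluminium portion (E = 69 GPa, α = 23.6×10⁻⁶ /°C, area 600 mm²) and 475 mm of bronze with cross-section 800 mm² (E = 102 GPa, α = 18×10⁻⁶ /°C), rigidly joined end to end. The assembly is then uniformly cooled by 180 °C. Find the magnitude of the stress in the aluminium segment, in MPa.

Free thermal contraction of the whole bar: Σ αᵢΔT Lᵢ = 23.6×10⁻⁶×180×260 + 18×10⁻⁶×180×475 = 2.643 mm.
The rigid supports impose zero overall length change; the single axial force P common to all segments must satisfy P Σ Lᵢ/(AᵢEᵢ) = δ_free.
The series flexibility is Σ Lᵢ/(AᵢEᵢ) = 260/(600×69×10³) + 475/(800×102×10³) = 1.21×10⁻⁵ mm/N.
P = 2.643 / 1.21×10⁻⁵ = 218400 N = 218.4 kN, tensile.
σ_{aluminium} = P / A = 218400 / 600 = 364.1 MPa.

σ ≈ 364 MPa (tensile)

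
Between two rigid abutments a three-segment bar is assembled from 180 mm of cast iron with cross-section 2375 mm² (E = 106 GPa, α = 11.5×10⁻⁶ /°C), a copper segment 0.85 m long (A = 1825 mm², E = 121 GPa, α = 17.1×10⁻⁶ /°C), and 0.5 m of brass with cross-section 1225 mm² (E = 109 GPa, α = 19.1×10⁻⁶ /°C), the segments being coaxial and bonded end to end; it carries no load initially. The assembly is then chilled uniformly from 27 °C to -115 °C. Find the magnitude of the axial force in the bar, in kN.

P ≈ 447 kN (tensile)

With the walls removed the bar would change length by δ_free = Σ αᵢΔT Lᵢ = 11.5×10⁻⁶×142×180 + 17.1×10⁻⁶×142×850 + 19.1×10⁻⁶×142×500 = 3.714 mm.
The rigid supports impose zero overall length change; the single axial force P common to all segments must satisfy P Σ Lᵢ/(AᵢEᵢ) = δ_free.
The series flexibility is Σ Lᵢ/(AᵢEᵢ) = 180/(2375×106×10³) + 850/(1825×121×10³) + 500/(1225×109×10³) = 8.309×10⁻⁶ mm/N.
Hence P = δ_free / Σ(L/AE) = 3.714/8.309×10⁻⁶ = 447 kN (tensile).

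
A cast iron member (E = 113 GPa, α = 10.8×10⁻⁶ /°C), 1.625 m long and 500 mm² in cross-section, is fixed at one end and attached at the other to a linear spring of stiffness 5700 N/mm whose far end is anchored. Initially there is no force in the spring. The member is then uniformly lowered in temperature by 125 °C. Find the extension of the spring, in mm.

If the spring were absent the member would shorten by αΔT L = 10.8×10⁻⁶ × 125 × 1625 = 2.194 mm.
Let P be the tensile force in the spring. The member extends elastically by PL/(AE) and the spring stretches by P/k; together these equal δ_free.
P [ L/(AE) + 1/k ] = δ_free → P [ 1625/(500×113×10³) + 1/(5700) ] = 2.194.
P = 2.194 / 0.0002042 = 10740 N.
Spring extension = P/k = 10740/(5700) = 1.885 mm.

δ ≈ 1.88 mm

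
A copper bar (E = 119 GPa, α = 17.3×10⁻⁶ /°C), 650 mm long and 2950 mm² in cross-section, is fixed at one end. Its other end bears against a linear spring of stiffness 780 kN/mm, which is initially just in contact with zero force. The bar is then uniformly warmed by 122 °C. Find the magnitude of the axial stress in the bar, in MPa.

σ ≈ 148 MPa (compressive)

Free thermal expansion: δ_free = αΔT L = 17.3×10⁻⁶ × 122 × 650 = 1.372 mm.
With a force P in the spring, the elastic change of the bar is PL/(AE) and that of the spring is P/k; compatibility requires their sum to equal δ_free.
So P = δ_free / [L/(AE) + 1/k] = 1.372 / [ 650/(2950×119×10³) + 1/(780×10³) ].
P = 1.372 / 3.134×10⁻⁶ = 437800 N.
σ = P/A = 437800/2950 = 148.4 MPa.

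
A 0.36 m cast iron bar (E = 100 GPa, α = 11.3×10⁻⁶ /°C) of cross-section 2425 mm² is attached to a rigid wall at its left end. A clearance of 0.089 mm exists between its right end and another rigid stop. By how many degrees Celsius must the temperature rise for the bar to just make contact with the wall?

ΔT ≈ 21.9 °C

Contact occurs when the free expansion equals the gap: αΔT L = 0.089 mm.
So ΔT = g/(αL) = 0.089/(11.3×10⁻⁶ × 360) = 21.88 °C.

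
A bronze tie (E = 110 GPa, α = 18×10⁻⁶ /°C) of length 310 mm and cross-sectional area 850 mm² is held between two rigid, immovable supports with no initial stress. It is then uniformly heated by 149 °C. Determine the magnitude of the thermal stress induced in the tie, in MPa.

Because both ends are immovable the net strain is zero, and the suppressed thermal strain is αΔT = 18×10⁻⁶ × 149 = 2682×10⁻⁶.
Hence σ = E·αΔT = 110×10³ × 2682×10⁻⁶ = 295 MPa, compressive.

σ ≈ 295 MPa (compressive)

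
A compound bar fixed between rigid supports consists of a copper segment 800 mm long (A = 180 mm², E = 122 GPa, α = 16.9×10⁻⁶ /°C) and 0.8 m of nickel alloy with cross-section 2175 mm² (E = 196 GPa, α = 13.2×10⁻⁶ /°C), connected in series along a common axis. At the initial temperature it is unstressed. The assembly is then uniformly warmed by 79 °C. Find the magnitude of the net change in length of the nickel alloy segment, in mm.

With the walls removed the bar would change length by δ_free = Σ αᵢΔT Lᵢ = 16.9×10⁻⁶×79×800 + 13.2×10⁻⁶×79×800 = 1.902 mm.
The walls prevent any net length change, so an axial force P (same in every segment) develops. Compatibility: P · Σ Lᵢ/(AᵢEᵢ) = δ_free.
The series flexibility is Σ Lᵢ/(AᵢEᵢ) = 800/(180×122×10³) + 800/(2175×196×10³) = 3.831×10⁻⁵ mm/N.
Hence P = δ_free / Σ(L/AE) = 1.902/3.831×10⁻⁵ = 49.66 kN (compressive).
For the nickel alloy segment, free thermal change = 13.2×10⁻⁶×79×800 = 0.8342 mm and elastic change from P = 49660×800/(2175×196×10³) = 0.09319 mm; these oppose, so the net change is 0.741 mm (segment lengthens).

|ΔL| ≈ 0.741 mm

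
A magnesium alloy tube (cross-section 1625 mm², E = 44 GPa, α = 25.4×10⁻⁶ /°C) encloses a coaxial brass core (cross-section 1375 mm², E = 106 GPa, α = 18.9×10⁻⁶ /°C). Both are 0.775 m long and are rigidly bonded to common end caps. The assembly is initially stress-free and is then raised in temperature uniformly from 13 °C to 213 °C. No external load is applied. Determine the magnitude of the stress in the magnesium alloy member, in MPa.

σ ≈ 38.4 MPa (compressive)

Both members must finish at the same length. With the larger α, the magnesium alloy tends to over-expand; the plates restrain it, putting the magnesium alloy in compression and the brass in tension. With no external load the two internal forces are equal and opposite, magnitude P.
Setting the final lengths equal and cancelling L: (α₁ − α₂)ΔT = P/(A₁E₁) + P/(A₂E₂).
|α₁ − α₂|·ΔT = 6.5×10⁻⁶ × 200 = 0.0013.
1/(A₁E₁) + 1/(A₂E₂) = 1/(1625×44×10³) + 1/(1375×106×10³) = 2.085×10⁻⁸ N⁻¹.
P = 0.0013 / 2.085×10⁻⁸ = 62360 N = 62.36 kN.
σ_{magnesium alloy} = P/A₁ = 62360/1625 = 38.37 MPa, compressive.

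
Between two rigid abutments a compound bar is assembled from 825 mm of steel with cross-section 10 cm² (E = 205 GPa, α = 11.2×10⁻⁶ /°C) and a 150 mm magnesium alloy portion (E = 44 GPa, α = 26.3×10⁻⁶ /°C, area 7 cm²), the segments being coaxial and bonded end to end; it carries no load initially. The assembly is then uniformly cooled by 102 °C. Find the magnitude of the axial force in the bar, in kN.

P ≈ 151 kN (tensile)

With the walls removed the bar would change length by δ_free = Σ αᵢΔT Lᵢ = 11.2×10⁻⁶×102×825 + 26.3×10⁻⁶×102×150 = 1.345 mm.
The rigid supports impose zero overall length change; the single axial force P common to all segments must satisfy P Σ Lᵢ/(AᵢEᵢ) = δ_free.
Σ Lᵢ/(AᵢEᵢ) = 825/(1000×205×10³) + 150/(700×44×10³) = 8.895×10⁻⁶ mm/N.
Hence P = δ_free / Σ(L/AE) = 1.345/8.895×10⁻⁶ = 151.2 kN (tensile).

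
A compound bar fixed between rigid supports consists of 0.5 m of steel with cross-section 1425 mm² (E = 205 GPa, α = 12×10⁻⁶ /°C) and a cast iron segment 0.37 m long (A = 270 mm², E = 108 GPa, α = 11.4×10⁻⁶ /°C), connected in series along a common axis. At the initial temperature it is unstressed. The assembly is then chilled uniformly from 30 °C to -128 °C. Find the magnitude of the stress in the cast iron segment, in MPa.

Free thermal contraction of the whole bar: Σ αᵢΔT Lᵢ = 12×10⁻⁶×158×500 + 11.4×10⁻⁶×158×370 = 1.614 mm.
The walls prevent any net length change, so an axial force P (same in every segment) develops. Compatibility: P · Σ Lᵢ/(AᵢEᵢ) = δ_free.
Σ Lᵢ/(AᵢEᵢ) = 500/(1425×205×10³) + 370/(270×108×10³) = 1.44×10⁻⁵ mm/N.
Hence P = δ_free / Σ(L/AE) = 1.614/1.44×10⁻⁵ = 112.1 kN (tensile).
σ_{cast iron} = P / A = 112100 / 270 = 415.2 MPa.

σ ≈ 415 MPa (tensile)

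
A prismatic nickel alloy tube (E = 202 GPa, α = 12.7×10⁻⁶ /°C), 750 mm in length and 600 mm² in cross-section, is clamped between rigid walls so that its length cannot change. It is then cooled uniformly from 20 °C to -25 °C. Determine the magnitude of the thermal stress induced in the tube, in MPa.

Because both ends are immovable the net strain is zero, and the suppressed thermal strain is αΔT = 12.7×10⁻⁶ × 45 = 571.5×10⁻⁶.
Hence σ = E·αΔT = 202×10³ × 571.5×10⁻⁶ = 115.4 MPa, tensile.

σ ≈ 115 MPa (tensile)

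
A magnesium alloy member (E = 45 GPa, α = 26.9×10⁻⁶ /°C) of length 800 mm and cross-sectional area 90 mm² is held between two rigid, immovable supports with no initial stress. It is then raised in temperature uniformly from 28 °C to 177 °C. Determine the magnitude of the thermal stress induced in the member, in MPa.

The supports are rigid, so the total axial strain is zero. The restrained thermal strain is ε = αΔT = 26.9×10⁻⁶ × 149 = 4008.1×10⁻⁶.
The stress required to suppress this strain is σ = Eε = 45×10³ × 4008.1×10⁻⁶ = 180.4 MPa, compressive since the member is trying to expand.

σ ≈ 180 MPa (compressive)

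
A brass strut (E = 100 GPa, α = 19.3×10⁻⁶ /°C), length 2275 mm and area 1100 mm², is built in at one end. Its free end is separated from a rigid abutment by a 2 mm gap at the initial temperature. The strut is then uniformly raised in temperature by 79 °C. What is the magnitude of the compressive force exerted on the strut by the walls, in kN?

P ≈ 71 kN

Unrestrained expansion: δ_free = αΔT L = 19.3×10⁻⁶ × 79 × 2275 = 3.469 mm.
The gap closes (δ_free > 2 mm) and the wall then resists a further 3.469 − 2 = 1.469 mm of expansion.
That suppressed elongation corresponds to σ = E·Δ/L = 100×10³ × 1.469/2275 = 64.56 MPa.
P = σA = 64.56 × 1100 = 71.01 kN.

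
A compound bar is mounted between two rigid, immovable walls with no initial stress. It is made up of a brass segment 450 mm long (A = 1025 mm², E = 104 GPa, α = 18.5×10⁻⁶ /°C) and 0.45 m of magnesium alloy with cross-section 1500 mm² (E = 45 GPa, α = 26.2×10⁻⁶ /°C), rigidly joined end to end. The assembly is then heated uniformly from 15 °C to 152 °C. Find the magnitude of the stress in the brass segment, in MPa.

With the walls removed the bar would change length by δ_free = Σ αᵢΔT Lᵢ = 18.5×10⁻⁶×137×450 + 26.2×10⁻⁶×137×450 = 2.756 mm.
The rigid supports impose zero overall length change; the single axial force P common to all segments must satisfy P Σ Lᵢ/(AᵢEᵢ) = δ_free.
Σ Lᵢ/(AᵢEᵢ) = 450/(1025×104×10³) + 450/(1500×45×10³) = 1.089×10⁻⁵ mm/N.
P = 2.756 / 1.089×10⁻⁵ = 253100 N = 253.1 kN, compressive.
σ_{brass} = P / A = 253100 / 1025 = 246.9 MPa.

σ ≈ 247 MPa (compressive)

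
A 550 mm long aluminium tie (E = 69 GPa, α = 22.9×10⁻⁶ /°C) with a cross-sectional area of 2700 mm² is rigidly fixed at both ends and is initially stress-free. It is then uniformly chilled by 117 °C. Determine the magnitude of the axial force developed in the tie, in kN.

P ≈ 499 kN (tensile)

The ends cannot move, so σ = EαΔT = 69×10³ × 22.9×10⁻⁶ × 117 = 184.9 MPa.
P = AEαΔT = 2700 × 69×10³ × 22.9×10⁻⁶ × 117 = 499.2 kN (tensile).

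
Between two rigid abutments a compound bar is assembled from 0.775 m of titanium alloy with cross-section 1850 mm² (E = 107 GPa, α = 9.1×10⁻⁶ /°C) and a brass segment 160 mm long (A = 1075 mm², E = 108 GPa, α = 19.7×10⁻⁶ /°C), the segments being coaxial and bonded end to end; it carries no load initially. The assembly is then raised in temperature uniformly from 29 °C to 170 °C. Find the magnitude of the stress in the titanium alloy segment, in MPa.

With the walls removed the bar would change length by δ_free = Σ αᵢΔT Lᵢ = 9.1×10⁻⁶×141×775 + 19.7×10⁻⁶×141×160 = 1.439 mm.
Since the ends are fixed, an axial force P builds up, equal in every segment, with P · Σ Lᵢ/(AᵢEᵢ) = δ_free.
Σ Lᵢ/(AᵢEᵢ) = 775/(1850×107×10³) + 160/(1075×108×10³) = 5.293×10⁻⁶ mm/N.
P = 1.439 / 5.293×10⁻⁶ = 271800 N = 271.8 kN, compressive.
σ_{titanium alloy} = P / A = 271800 / 1850 = 146.9 MPa.

σ ≈ 147 MPa (compressive)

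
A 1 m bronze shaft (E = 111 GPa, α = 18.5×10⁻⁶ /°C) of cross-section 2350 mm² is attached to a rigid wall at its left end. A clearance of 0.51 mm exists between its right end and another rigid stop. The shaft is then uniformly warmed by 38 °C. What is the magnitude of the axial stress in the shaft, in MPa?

Unrestrained expansion: δ_free = αΔT L = 18.5×10⁻⁶ × 38 × 1000 = 0.703 mm.
This exceeds the 0.51 mm gap, so the wall pushes back. The portion of expansion that must be recovered elastically is δ_free − gap = 0.703 − 0.51 = 0.193 mm.
Compatibility: PL/(AE) = 0.193 mm, so σ = P/A = E × (0.193/1000) = 21.42 MPa.

σ ≈ 21.4 MPa (compressive)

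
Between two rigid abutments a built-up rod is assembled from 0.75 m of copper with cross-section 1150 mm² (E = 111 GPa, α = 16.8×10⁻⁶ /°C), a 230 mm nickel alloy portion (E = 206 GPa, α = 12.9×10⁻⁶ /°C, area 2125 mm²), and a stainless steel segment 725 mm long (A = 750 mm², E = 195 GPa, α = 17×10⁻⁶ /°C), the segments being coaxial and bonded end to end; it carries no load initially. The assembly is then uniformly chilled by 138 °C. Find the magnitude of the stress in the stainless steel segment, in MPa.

σ ≈ 452 MPa (tensile)

If the supports were absent, the total length change would be Σ αᵢΔT Lᵢ = 16.8×10⁻⁶×138×750 + 12.9×10⁻⁶×138×230 + 17×10⁻⁶×138×725 = 3.849 mm.
The walls prevent any net length change, so an axial force P (same in every segment) develops. Compatibility: P · Σ Lᵢ/(AᵢEᵢ) = δ_free.
The series flexibility is Σ Lᵢ/(AᵢEᵢ) = 750/(1150×111×10³) + 230/(2125×206×10³) + 725/(750×195×10³) = 1.136×10⁻⁵ mm/N.
P = 3.849 / 1.136×10⁻⁵ = 338900 N = 338.9 kN, tensile.
σ_{stainless steel} = P / A = 338900 / 750 = 451.8 MPa.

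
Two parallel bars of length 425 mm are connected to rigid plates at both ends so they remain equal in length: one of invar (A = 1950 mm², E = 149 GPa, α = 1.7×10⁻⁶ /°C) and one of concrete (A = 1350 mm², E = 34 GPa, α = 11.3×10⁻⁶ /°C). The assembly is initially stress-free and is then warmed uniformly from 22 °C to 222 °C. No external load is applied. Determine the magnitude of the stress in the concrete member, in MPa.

The concrete has the larger α, so on heating it would change length more than the invar if both were free. The rigid plates force a common final length, so the concrete is put into compression and the invar into tension, with equal and opposite forces P (no external load).
Equating the net (thermal + elastic) strains gives |α₁ − α₂|·ΔT = P·[1/(A₁E₁) + 1/(A₂E₂)].
|α₁ − α₂|·ΔT = 9.6×10⁻⁶ × 200 = 0.00192.
1/(A₁E₁) + 1/(A₂E₂) = 1/(1950×149×10³) + 1/(1350×34×10³) = 2.523×10⁻⁸ N⁻¹.
P = 0.00192 / 2.523×10⁻⁸ = 76110 N = 76.11 kN.
σ_{concrete} = P/A₂ = 76110/1350 = 56.37 MPa, compressive.

σ ≈ 56.4 MPa (compressive)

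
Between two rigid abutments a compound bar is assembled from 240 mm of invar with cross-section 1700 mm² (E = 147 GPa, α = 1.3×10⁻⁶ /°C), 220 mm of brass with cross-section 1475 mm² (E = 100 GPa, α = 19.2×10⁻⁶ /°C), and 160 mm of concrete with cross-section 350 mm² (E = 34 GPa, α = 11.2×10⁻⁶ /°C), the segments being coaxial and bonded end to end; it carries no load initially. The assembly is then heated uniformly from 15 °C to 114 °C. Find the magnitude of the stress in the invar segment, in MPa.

Free thermal expansion of the whole bar: Σ αᵢΔT Lᵢ = 1.3×10⁻⁶×99×240 + 19.2×10⁻⁶×99×220 + 11.2×10⁻⁶×99×160 = 0.6265 mm.
The walls prevent any net length change, so an axial force P (same in every segment) develops. Compatibility: P · Σ Lᵢ/(AᵢEᵢ) = δ_free.
The series flexibility is Σ Lᵢ/(AᵢEᵢ) = 240/(1700×147×10³) + 220/(1475×100×10³) + 160/(350×34×10³) = 1.59×10⁻⁵ mm/N.
So P = 0.6265 / 1.59×10⁻⁵ = 39.41 kN, compressive.
σ_{invar} = P / A = 39410 / 1700 = 23.18 MPa.

σ ≈ 23.2 MPa (compressive)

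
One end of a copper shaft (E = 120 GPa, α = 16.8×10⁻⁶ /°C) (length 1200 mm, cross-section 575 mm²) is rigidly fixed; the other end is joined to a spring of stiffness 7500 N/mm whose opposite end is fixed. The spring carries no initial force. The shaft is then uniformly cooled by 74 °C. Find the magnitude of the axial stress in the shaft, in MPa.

The unrestrained thermal change is αΔT L = 16.8×10⁻⁶ × 74 × 1200 = 1.492 mm.
Let P be the tensile force in the spring. The shaft extends elastically by PL/(AE) and the spring stretches by P/k; together these equal δ_free.
So P = δ_free / [L/(AE) + 1/k] = 1.492 / [ 1200/(575×120×10³) + 1/(7500) ].
P = 1.492 / 0.0001507 = 9898 N.
σ = P/A = 9898/575 = 17.21 MPa.

σ ≈ 17.2 MPa (tensile)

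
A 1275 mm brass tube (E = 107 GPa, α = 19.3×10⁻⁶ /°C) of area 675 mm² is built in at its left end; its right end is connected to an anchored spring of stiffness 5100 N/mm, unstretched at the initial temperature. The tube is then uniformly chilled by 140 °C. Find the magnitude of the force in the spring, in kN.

Free thermal contraction: δ_free = αΔT L = 19.3×10⁻⁶ × 140 × 1275 = 3.445 mm.
Let P be the tensile force in the spring. The tube extends elastically by PL/(AE) and the spring stretches by P/k; together these equal δ_free.
So P = δ_free / [L/(AE) + 1/k] = 3.445 / [ 1275/(675×107×10³) + 1/(5100) ].
P = 3.445 / 0.0002137 = 16120 N.

P ≈ 16.1 kN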